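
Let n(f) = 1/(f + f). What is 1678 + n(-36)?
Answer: 120815/72 ≈ 1678.0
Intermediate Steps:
n(f) = 1/(2*f)
1678 + n(-36) = 1678 + (1/2)/(-36) = 1678 + (1/2)*(-1/36) = 1678 - 1/72 = 120815/72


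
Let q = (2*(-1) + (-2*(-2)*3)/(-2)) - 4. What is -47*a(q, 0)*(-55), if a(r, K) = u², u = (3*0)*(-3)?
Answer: 0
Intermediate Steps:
u = 0 (u = 0*(-3) = 0)
q = -12 (q = (-2 + (4*3)*(-½)) - 4 = (-2 + 12*(-½)) - 4 = (-2 - 6) - 4 = -8 - 4 = -12)
a(r, K) = 0 (a(r, K) = 0² = 0)
-47*a(q, 0)*(-55) = -47*0*(-55) = 0*(-55) = 0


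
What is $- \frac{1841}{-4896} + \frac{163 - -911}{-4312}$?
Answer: $\frac{335011}{2638944} \approx 0.12695$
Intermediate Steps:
$- \frac{1841}{-4896} + \frac{163 - -911}{-4312} = \left(-1841\right) \left(- \frac{1}{4896}\right) + \left(163 + 911\right) \left(- \frac{1}{4312}\right) = \frac{1841}{4896} + 1074 \left(- \frac{1}{4312}\right) = \frac{1841}{4896} - \frac{537}{2156} = \frac{335011}{2638944}$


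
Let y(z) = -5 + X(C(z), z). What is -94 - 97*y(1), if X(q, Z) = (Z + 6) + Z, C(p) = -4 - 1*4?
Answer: -385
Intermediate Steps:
C(p) = -8 (C(p) = -4 - 4 = -8)
X(q, Z) = 6 + 2*Z (X(q, Z) = (6 + Z) + Z = 6 + 2*Z)
y(z) = 1 + 2*z (y(z) = -5 + (6 + 2*z) = 1 + 2*z)
-94 - 97*y(1) = -94 - 97*(1 + 2*1) = -94 - 97*(1 + 2) = -94 - 97*3 = -94 - 291 = -385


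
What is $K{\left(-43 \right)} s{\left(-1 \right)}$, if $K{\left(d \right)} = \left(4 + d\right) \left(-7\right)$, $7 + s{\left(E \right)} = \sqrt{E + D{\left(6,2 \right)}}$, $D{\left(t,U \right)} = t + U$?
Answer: $-1911 + 273 \sqrt{7} \approx -1188.7$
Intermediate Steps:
$D{\left(t,U \right)} = U + t$
$s{\left(E \right)} = -7 + \sqrt{8 + E}$ ($s{\left(E \right)} = -7 + \sqrt{E + \left(2 + 6\right)} = -7 + \sqrt{E + 8} = -7 + \sqrt{8 + E}$)
$K{\left(d \right)} = -28 - 7 d$
$K{\left(-43 \right)} s{\left(-1 \right)} = \left(-28 - -301\right) \left(-7 + \sqrt{8 - 1}\right) = \left(-28 + 301\right) \left(-7 + \sqrt{7}\right) = 273 \left(-7 + \sqrt{7}\right) = -1911 + 273 \sqrt{7}$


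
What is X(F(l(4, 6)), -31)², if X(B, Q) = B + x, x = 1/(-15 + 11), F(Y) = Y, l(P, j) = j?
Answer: 529/16 ≈ 33.063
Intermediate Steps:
x = -¼ (x = 1/(-4) = -¼ ≈ -0.25000)
X(B, Q) = -¼ + B (X(B, Q) = B - ¼ = -¼ + B)
X(F(l(4, 6)), -31)² = (-¼ + 6)² = (23/4)² = 529/16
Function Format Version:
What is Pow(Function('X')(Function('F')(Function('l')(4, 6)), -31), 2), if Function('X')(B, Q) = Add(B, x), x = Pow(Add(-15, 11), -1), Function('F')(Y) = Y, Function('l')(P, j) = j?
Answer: Rational(529, 16) ≈ 33.063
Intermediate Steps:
x = Rational(-1, 4) (x = Pow(-4, -1) = Rational(-1, 4) ≈ -0.25000)
Function('X')(B, Q) = Add(Rational(-1, 4), B) (Function('X')(B, Q) = Add(B, Rational(-1, 4)) = Add(Rational(-1, 4), B))
Pow(Function('X')(Function('F')(Function('l')(4, 6)), -31), 2) = Pow(Add(Rational(-1, 4), 6), 2) = Pow(Rational(23, 4), 2) = Rational(529, 16)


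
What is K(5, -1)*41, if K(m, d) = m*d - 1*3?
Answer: -328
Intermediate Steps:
K(m, d) = -3 + d*m (K(m, d) = d*m - 3 = -3 + d*m)
K(5, -1)*41 = (-3 - 1*5)*41 = (-3 - 5)*41 = -8*41 = -328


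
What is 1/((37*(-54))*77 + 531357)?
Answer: 1/377511 ≈ 2.6489e-6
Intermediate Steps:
1/((37*(-54))*77 + 531357) = 1/(-1998*77 + 531357) = 1/(-153846 + 531357) = 1/377511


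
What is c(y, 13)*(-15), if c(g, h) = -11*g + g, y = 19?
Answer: 2850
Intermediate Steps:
c(g, h) = -10*g
c(y, 13)*(-15) = -10*19*(-15) = -190*(-15) = 2850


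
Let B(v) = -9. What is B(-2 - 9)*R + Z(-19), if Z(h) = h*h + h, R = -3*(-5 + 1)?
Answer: 234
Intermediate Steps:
R = 12 (R = -3*(-4) = 12)
Z(h) = h + h**2 (Z(h) = h**2 + h = h + h**2)
B(-2 - 9)*R + Z(-19) = -9*12 - 19*(1 - 19) = -108 - 19*(-18) = -108 + 342 = 234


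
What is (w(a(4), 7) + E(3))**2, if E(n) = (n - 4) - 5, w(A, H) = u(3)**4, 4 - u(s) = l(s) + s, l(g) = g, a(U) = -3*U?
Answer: 100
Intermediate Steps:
u(s) = 4 - 2*s (u(s) = 4 - (s + s) = 4 - 2*s)
w(A, H) = 16 (w(A, H) = (4 - 2*3)**4 = (4 - 6)**4 = (-2)**4 = 16)
E(n) = -9 + n (E(n) = (-4 + n) - 5 = -9 + n)
(w(a(4), 7) + E(3))**2 = (16 + (-9 + 3))**2 = (16 - 6)**2 = 10**2 = 100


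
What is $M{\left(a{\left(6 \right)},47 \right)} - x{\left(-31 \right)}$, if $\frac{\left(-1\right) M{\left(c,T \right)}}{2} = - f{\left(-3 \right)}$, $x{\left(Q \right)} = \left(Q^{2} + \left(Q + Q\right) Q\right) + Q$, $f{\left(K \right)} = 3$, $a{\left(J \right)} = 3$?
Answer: $-2846$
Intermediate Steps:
$x{\left(Q \right)} = Q + 3 Q^{2}$ ($x{\left(Q \right)} = \left(Q^{2} + 2 Q Q\right) + Q = \left(Q^{2} + 2 Q^{2}\right) + Q = 3 Q^{2} + Q = Q + 3 Q^{2}$)
$M{\left(c,T \right)} = 6$ ($M{\left(c,T \right)} = - 2 \left(\left(-1\right) 3\right) = \left(-2\right) \left(-3\right) = 6$)
$M{\left(a{\left(6 \right)},47 \right)} - x{\left(-31 \right)} = 6 - - 31 \left(1 + 3 \left(-31\right)\right) = 6 - - 31 \left(1 - 93\right) = 6 - \left(-31\right) \left(-92\right) = 6 - 2852 = -2846$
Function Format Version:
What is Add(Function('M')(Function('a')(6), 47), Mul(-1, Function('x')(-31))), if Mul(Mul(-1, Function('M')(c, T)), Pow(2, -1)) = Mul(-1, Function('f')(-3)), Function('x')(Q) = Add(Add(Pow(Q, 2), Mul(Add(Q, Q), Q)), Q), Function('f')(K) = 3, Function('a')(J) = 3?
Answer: -2846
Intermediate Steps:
Function('x')(Q) = Add(Q, Mul(3, Pow(Q, 2))) (Function('x')(Q) = Add(Add(Pow(Q, 2), Mul(Mul(2, Q), Q)), Q) = Add(Add(Pow(Q, 2), Mul(2, Pow(Q, 2))), Q) = Add(Mul(3, Pow(Q, 2)), Q) = Add(Q, Mul(3, Pow(Q, 2))))
Function('M')(c, T) = 6 (Function('M')(c, T) = Mul(-2, Mul(-1, 3)) = Mul(-2, -3) = 6)
Add(Function('M')(Function('a')(6), 47), Mul(-1, Function('x')(-31))) = Add(6, Mul(-1, Mul(-31, Add(1, Mul(3, -31))))) = Add(6, Mul(-1, Mul(-31, Add(1, -93)))) = Add(6, Mul(-1, Mul(-31, -92))) = Add(6, Mul(-1, 2852)) = Add(6, -2852) = -2846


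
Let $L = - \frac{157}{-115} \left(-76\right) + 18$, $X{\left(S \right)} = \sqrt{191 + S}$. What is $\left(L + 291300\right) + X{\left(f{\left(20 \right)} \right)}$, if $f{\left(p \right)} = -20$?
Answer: $\frac{33489638}{115} + 3 \sqrt{19} \approx 2.9123 \cdot 10^{5}$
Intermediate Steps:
$L = - \frac{9862}{115}$ ($L = \left(-157\right) \left(- \frac{1}{115}\right) \left(-76\right) + 18 = \frac{157}{115} \left(-76\right) + 18 = - \frac{11932}{115} + 18 = - \frac{9862}{115} \approx -85.756$)
$\left(L + 291300\right) + X{\left(f{\left(20 \right)} \right)} = \left(- \frac{9862}{115} + 291300\right) + \sqrt{191 - 20} = \frac{33489638}{115} + \sqrt{171} = \frac{33489638}{115} + 3 \sqrt{19}$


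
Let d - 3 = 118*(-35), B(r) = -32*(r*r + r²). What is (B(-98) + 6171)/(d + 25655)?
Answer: -608485/21528 ≈ -28.265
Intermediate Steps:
B(r) = -64*r² (B(r) = -32*(r² + r²) = -64*r²)
d = -4127 (d = 3 + 118*(-35) = 3 - 4130 = -4127)
(B(-98) + 6171)/(d + 25655) = (-64*(-98)² + 6171)/(-4127 + 25655) = (-64*9604 + 6171)/21528 = (-614656 + 6171)*(1/21528) = -608485*1/21528 = -608485/21528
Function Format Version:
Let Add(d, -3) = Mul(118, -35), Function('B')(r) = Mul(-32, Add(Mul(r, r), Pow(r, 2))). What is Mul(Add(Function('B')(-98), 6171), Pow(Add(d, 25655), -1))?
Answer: Rational(-608485, 21528) ≈ -28.265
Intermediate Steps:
Function('B')(r) = Mul(-64, Pow(r, 2)) (Function('B')(r) = Mul(-32, Add(Pow(r, 2), Pow(r, 2))) = Mul(-32, Mul(2, Pow(r, 2))) = Mul(-64, Pow(r, 2)))
d = -4127 (d = Add(3, Mul(118, -35)) = Add(3, -4130) = -4127)
Mul(Add(Function('B')(-98), 6171), Pow(Add(d, 25655), -1)) = Mul(Add(Mul(-64, Pow(-98, 2)), 6171), Pow(Add(-4127, 25655), -1)) = Mul(Add(Mul(-64, 9604), 6171), Pow(21528, -1)) = Mul(Add(-614656, 6171), Rational(1, 21528)) = Mul(-608485, Rational(1, 21528)) = Rational(-608485, 21528)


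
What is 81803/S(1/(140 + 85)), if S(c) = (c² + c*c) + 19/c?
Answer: 4141276875/216421877 ≈ 19.135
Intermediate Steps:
S(c) = 2*c² + 19/c (S(c) = (c² + c²) + 19/c = 2*c² + 19/c)
81803/S(1/(140 + 85)) = 81803/(((19 + 2*(1/(140 + 85))³)/(1/(140 + 85)))) = 81803/(((19 + 2*(1/225)³)/(1/225))) = 81803/((225*(19 + 2*(1/11390625)))) = 81803/((225*(19 + 2/11390625))) = 81803/((225*(216421877/11390625))) = 81803/(216421877/50625) = 81803*(50625/216421877) = 4141276875/216421877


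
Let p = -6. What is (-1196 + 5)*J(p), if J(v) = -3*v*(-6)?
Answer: 128628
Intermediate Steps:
J(v) = 18*v
(-1196 + 5)*J(p) = (-1196 + 5)*(18*(-6)) = -1191*(-108) = 128628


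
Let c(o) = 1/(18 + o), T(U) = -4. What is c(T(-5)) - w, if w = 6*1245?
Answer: -104579/14 ≈ -7469.9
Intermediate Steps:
w = 7470
c(T(-5)) - w = 1/(18 - 4) - 1*7470 = 1/14 - 7470 = -104579/14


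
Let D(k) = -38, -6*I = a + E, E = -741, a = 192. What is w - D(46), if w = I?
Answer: 259/2 ≈ 129.50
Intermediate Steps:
I = 183/2 (I = -(192 - 741)/6 = -⅙*(-549) = 183/2 ≈ 91.500)
w = 183/2 ≈ 91.500
w - D(46) = 183/2 - 1*(-38) = 183/2 + 38 = 259/2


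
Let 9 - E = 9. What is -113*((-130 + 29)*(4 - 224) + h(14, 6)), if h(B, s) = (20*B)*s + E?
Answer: -2700700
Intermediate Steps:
E = 0 (E = 9 - 1*9 = 9 - 9 = 0)
h(B, s) = 20*B*s (h(B, s) = (20*B)*s + 0 = 20*B*s + 0 = 20*B*s)
-113*((-130 + 29)*(4 - 224) + h(14, 6)) = -113*((-130 + 29)*(4 - 224) + 20*14*6) = -113*(-101*(-220) + 1680) = -113*(22220 + 1680) = -113*23900 = -2700700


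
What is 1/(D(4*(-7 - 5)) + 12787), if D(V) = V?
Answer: 1/12739 ≈ 7.8499e-5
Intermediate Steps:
1/(D(4*(-7 - 5)) + 12787) = 1/(4*(-7 - 5) + 12787) = 1/(4*(-12) + 12787) = 1/(-48 + 12787) = 1/12739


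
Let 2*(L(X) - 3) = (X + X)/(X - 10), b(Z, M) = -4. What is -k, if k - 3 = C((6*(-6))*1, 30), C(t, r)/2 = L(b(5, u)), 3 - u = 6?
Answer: -67/7 ≈ -9.5714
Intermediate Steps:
u = -3 (u = 3 - 1*6 = 3 - 6 = -3)
L(X) = 3 + X/(-10 + X) (L(X) = 3 + ((X + X)/(X - 10))/2 = 3 + ((2*X)/(-10 + X))/2 = 3 + (2*X/(-10 + X))/2 = 3 + X/(-10 + X))
C(t, r) = 46/7 (C(t, r) = 2*(2*(-15 + 2*(-4))/(-10 - 4)) = 2*(2*(-15 - 8)/(-14)) = 2*(2*(-1/14)*(-23)) = 2*(23/7) = 46/7)
k = 67/7 (k = 3 + 46/7 = 67/7 ≈ 9.5714)
-k = -1*67/7 = -67/7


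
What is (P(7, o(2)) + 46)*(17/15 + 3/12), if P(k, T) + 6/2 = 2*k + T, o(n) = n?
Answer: 4897/60 ≈ 81.617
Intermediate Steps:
P(k, T) = -3 + T + 2*k (P(k, T) = -3 + (2*k + T) = -3 + (T + 2*k) = -3 + T + 2*k)
(P(7, o(2)) + 46)*(17/15 + 3/12) = ((-3 + 2 + 2*7) + 46)*(17/15 + 3/12) = ((-3 + 2 + 14) + 46)*(17*(1/15) + 3*(1/12)) = (13 + 46)*(17/15 + ¼) = 59*(83/60) = 4897/60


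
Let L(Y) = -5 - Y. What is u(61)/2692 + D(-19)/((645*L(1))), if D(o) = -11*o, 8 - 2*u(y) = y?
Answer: -665183/10418040 ≈ -0.063849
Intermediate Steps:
u(y) = 4 - y/2
u(61)/2692 + D(-19)/((645*L(1))) = (4 - ½*61)/2692 + (-11*(-19))/((645*(-5 - 1*1))) = (4 - 61/2)*(1/2692) + 209/((645*(-5 - 1))) = -53/2*1/2692 + 209/((645*(-6))) = -53/5384 + 209/(-3870) = -53/5384 + 209*(-1/3870) = -53/5384 - 209/3870 = -665183/10418040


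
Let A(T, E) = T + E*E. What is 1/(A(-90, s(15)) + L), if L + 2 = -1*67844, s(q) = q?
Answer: -1/67711 ≈ -1.4769e-5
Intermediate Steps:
L = -67846 (L = -2 - 1*67844 = -2 - 67844 = -67846)
A(T, E) = T + E²
1/(A(-90, s(15)) + L) = 1/((-90 + 15²) - 67846) = 1/((-90 + 225) - 67846) = 1/(135 - 67846) = 1/(-67711) = -1/67711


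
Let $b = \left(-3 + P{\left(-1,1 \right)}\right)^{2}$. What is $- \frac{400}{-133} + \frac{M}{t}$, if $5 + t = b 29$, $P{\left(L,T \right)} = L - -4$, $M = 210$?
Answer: $- \frac{5186}{133} \approx -38.992$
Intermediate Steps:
$P{\left(L,T \right)} = 4 + L$ ($P{\left(L,T \right)} = L + 4 = 4 + L$)
$b = 0$ ($b = \left(-3 + \left(4 - 1\right)\right)^{2} = \left(-3 + 3\right)^{2} = 0^{2} = 0$)
$t = -5$ ($t = -5 + 0 \cdot 29 = -5 + 0 = -5$)
$- \frac{400}{-133} + \frac{M}{t} = - \frac{400}{-133} + \frac{210}{-5} = \left(-400\right) \left(- \frac{1}{133}\right) + 210 \left(- \frac{1}{5}\right) = \frac{400}{133} - 42 = - \frac{5186}{133}$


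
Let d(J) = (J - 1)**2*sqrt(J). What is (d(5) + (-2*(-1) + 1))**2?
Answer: 1289 + 96*sqrt(5) ≈ 1503.7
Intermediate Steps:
d(J) = sqrt(J)*(-1 + J)**2 (d(J) = (-1 + J)**2*sqrt(J) = sqrt(J)*(-1 + J)**2)
(d(5) + (-2*(-1) + 1))**2 = (sqrt(5)*(-1 + 5)**2 + (-2*(-1) + 1))**2 = (sqrt(5)*4**2 + (2 + 1))**2 = (sqrt(5)*16 + 3)**2 = (16*sqrt(5) + 3)**2 = (3 + 16*sqrt(5))**2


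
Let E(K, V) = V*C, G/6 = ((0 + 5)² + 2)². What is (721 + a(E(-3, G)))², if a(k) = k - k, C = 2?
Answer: 519841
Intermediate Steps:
G = 4374 (G = 6*((0 + 5)² + 2)² = 6*(5² + 2)² = 6*(25 + 2)² = 6*27² = 6*729 = 4374)
E(K, V) = 2*V (E(K, V) = V*2 = 2*V)
a(k) = 0
(721 + a(E(-3, G)))² = (721 + 0)² = 721² = 519841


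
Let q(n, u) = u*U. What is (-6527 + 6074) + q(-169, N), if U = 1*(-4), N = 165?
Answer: -1113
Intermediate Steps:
U = -4
q(n, u) = -4*u (q(n, u) = u*(-4) = -4*u)
(-6527 + 6074) + q(-169, N) = (-6527 + 6074) - 4*165 = -453 - 660 = -1113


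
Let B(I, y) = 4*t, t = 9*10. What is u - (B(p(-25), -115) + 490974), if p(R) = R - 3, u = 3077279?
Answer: 2585945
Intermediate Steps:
p(R) = -3 + R
t = 90
B(I, y) = 360 (B(I, y) = 4*90 = 360)
u - (B(p(-25), -115) + 490974) = 3077279 - (360 + 490974) = 3077279 - 1*491334 = 3077279 - 491334 = 2585945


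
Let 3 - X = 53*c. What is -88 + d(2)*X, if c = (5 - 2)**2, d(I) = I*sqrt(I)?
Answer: -88 - 948*sqrt(2) ≈ -1428.7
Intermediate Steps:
d(I) = I**(3/2)
c = 9 (c = 3**2 = 9)
X = -474 (X = 3 - 53*9 = 3 - 1*477 = 3 - 477 = -474)
-88 + d(2)*X = -88 + 2**(3/2)*(-474) = -88 + (2*sqrt(2))*(-474) = -88 - 948*sqrt(2)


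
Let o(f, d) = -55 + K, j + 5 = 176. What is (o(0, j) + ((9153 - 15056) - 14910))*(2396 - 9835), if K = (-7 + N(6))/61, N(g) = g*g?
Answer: 9469244441/61 ≈ 1.5523e+8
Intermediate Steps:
N(g) = g²
j = 171 (j = -5 + 176 = 171)
K = 29/61 (K = (-7 + 6²)/61 = (-7 + 36)*(1/61) = 29*(1/61) = 29/61 ≈ 0.47541)
o(f, d) = -3326/61 (o(f, d) = -55 + 29/61 = -3326/61)
(o(0, j) + ((9153 - 15056) - 14910))*(2396 - 9835) = (-3326/61 + ((9153 - 15056) - 14910))*(2396 - 9835) = (-3326/61 + (-5903 - 14910))*(-7439) = (-3326/61 - 20813)*(-7439) = -1272919/61*(-7439) = 9469244441/61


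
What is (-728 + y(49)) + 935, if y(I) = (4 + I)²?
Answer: 3016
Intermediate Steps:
(-728 + y(49)) + 935 = (-728 + (4 + 49)²) + 935 = (-728 + 53²) + 935 = (-728 + 2809) + 935 = 2081 + 935 = 3016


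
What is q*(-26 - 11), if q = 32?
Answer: -1184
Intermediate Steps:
q*(-26 - 11) = 32*(-26 - 11) = 32*(-37) = -1184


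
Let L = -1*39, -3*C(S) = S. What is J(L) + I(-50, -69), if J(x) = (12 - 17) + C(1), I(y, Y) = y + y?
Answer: -316/3 ≈ -105.33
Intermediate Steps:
C(S) = -S/3
I(y, Y) = 2*y
L = -39
J(x) = -16/3 (J(x) = (12 - 17) - 1/3*1 = -5 - 1/3 = -16/3)
J(L) + I(-50, -69) = -16/3 + 2*(-50) = -16/3 - 100 = -316/3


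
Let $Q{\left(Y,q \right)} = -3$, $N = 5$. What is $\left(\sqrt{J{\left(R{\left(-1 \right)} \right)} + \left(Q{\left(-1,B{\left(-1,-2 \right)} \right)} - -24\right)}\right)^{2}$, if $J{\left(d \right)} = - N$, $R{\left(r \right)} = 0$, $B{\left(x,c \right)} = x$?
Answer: $16$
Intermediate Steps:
$J{\left(d \right)} = -5$ ($J{\left(d \right)} = \left(-1\right) 5 = -5$)
$\left(\sqrt{J{\left(R{\left(-1 \right)} \right)} + \left(Q{\left(-1,B{\left(-1,-2 \right)} \right)} - -24\right)}\right)^{2} = \left(\sqrt{-5 - -21}\right)^{2} = \left(\sqrt{-5 + \left(-3 + 24\right)}\right)^{2} = \left(\sqrt{-5 + 21}\right)^{2} = \left(\sqrt{16}\right)^{2} = 4^{2} = 16$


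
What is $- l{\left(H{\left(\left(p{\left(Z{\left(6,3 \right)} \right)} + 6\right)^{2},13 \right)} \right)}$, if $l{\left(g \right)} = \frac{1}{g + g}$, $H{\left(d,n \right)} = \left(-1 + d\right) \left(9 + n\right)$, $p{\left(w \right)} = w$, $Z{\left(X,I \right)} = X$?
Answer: $- \frac{1}{6292} \approx -0.00015893$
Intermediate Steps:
$l{\left(g \right)} = \frac{1}{2 g}$
$- l{\left(H{\left(\left(p{\left(Z{\left(6,3 \right)} \right)} + 6\right)^{2},13 \right)} \right)} = - \frac{1}{2 \left(-9 - 13 + 9 \left(6 + 6\right)^{2} + \left(6 + 6\right)^{2} \cdot 13\right)} = - \frac{1}{2 \left(-9 - 13 + 9 \cdot 12^{2} + 12^{2} \cdot 13\right)} = - \frac{1}{2 \left(-9 - 13 + 9 \cdot 144 + 144 \cdot 13\right)} = - \frac{1}{2 \left(-9 - 13 + 1296 + 1872\right)} = - \frac{1}{2 \cdot 3146} = \left(-1\right) \frac{1}{6292} = - \frac{1}{6292}$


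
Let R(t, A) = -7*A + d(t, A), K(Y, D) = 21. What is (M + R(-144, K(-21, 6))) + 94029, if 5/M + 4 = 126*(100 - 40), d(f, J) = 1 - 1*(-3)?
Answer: 709402621/7556 ≈ 93886.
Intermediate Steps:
d(f, J) = 4 (d(f, J) = 1 + 3 = 4)
M = 5/7556 (M = 5/(-4 + 126*(100 - 40)) = 5/(-4 + 126*60) = 5/(-4 + 7560) = 5/7556 ≈ 0.00066173)
R(t, A) = 4 - 7*A (R(t, A) = -7*A + 4 = 4 - 7*A)
(M + R(-144, K(-21, 6))) + 94029 = (5/7556 + (4 - 7*21)) + 94029 = (5/7556 + (4 - 147)) + 94029 = (5/7556 - 143) + 94029 = -1080503/7556 + 94029 = 709402621/7556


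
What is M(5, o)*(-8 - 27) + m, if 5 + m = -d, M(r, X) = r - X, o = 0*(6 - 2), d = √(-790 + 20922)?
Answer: -180 - 2*√5033 ≈ -321.89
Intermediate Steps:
d = 2*√5033 (d = √20132 = 2*√5033 ≈ 141.89)
o = 0 (o = 0*4 = 0)
m = -5 - 2*√5033 ≈ -146.89
M(5, o)*(-8 - 27) + m = (5 - 1*0)*(-8 - 27) + (-5 - 2*√5033) = (5 + 0)*(-35) + (-5 - 2*√5033) = 5*(-35) + (-5 - 2*√5033) = -175 + (-5 - 2*√5033) = -180 - 2*√5033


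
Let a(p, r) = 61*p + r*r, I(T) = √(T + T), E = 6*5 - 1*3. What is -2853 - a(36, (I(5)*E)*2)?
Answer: -34209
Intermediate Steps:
E = 27 (E = 30 - 3 = 27)
I(T) = √2*√T (I(T) = √(2*T) = √2*√T)
a(p, r) = r² + 61*p (a(p, r) = 61*p + r² = r² + 61*p)
-2853 - a(36, (I(5)*E)*2) = -2853 - ((((√2*√5)*27)*2)² + 61*36) = -2853 - (((√10*27)*2)² + 2196) = -2853 - (((27*√10)*2)² + 2196) = -2853 - ((54*√10)² + 2196) = -2853 - (29160 + 2196) = -2853 - 1*31356 = -2853 - 31356 = -34209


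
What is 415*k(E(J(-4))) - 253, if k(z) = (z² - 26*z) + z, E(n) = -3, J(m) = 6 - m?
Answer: 34607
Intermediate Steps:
k(z) = z² - 25*z
415*k(E(J(-4))) - 253 = 415*(-3*(-25 - 3)) - 253 = 415*(-3*(-28)) - 253 = 415*84 - 253 = 34860 - 253 = 34607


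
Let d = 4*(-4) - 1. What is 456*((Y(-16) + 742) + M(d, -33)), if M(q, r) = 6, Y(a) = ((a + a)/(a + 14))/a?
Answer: 340632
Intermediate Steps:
d = -17 (d = -16 - 1 = -17)
Y(a) = 2/(14 + a) (Y(a) = ((2*a)/(14 + a))/a = (2*a/(14 + a))/a = 2/(14 + a))
456*((Y(-16) + 742) + M(d, -33)) = 456*((2/(14 - 16) + 742) + 6) = 456*((2/(-2) + 742) + 6) = 456*((2*(-½) + 742) + 6) = 456*((-1 + 742) + 6) = 456*(741 + 6) = 456*747 = 340632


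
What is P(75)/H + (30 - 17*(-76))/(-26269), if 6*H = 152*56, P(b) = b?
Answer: 284093/111800864 ≈ 0.0025411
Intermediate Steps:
H = 4256/3 (H = (152*56)/6 = (⅙)*8512 = 4256/3 ≈ 1418.7)
P(75)/H + (30 - 17*(-76))/(-26269) = 75/(4256/3) + (30 - 17*(-76))/(-26269) = 75*(3/4256) + (30 + 1292)*(-1/26269) = 225/4256 + 1322*(-1/26269) = 225/4256 - 1322/26269 = 284093/111800864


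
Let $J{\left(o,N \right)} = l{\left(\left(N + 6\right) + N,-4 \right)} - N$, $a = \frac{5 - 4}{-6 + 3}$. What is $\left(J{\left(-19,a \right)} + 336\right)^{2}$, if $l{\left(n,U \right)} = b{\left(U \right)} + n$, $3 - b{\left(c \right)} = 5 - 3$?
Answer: $\frac{1056784}{9} \approx 1.1742 \cdot 10^{5}$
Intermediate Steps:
$b{\left(c \right)} = 1$ ($b{\left(c \right)} = 3 - \left(5 - 3\right) = 3 - 2 = 1$)
$l{\left(n,U \right)} = 1 + n$
$a = - \frac{1}{3}$ ($a = 1 \frac{1}{-3} = 1 \left(- \frac{1}{3}\right) = - \frac{1}{3} \approx -0.33333$)
$J{\left(o,N \right)} = 7 + N$ ($J{\left(o,N \right)} = \left(1 + \left(\left(N + 6\right) + N\right)\right) - N = \left(1 + \left(\left(6 + N\right) + N\right)\right) - N = \left(1 + \left(6 + 2 N\right)\right) - N = \left(7 + 2 N\right) - N = 7 + N$)
$\left(J{\left(-19,a \right)} + 336\right)^{2} = \left(\left(7 - \frac{1}{3}\right) + 336\right)^{2} = \left(\frac{20}{3} + 336\right)^{2} = \left(\frac{1028}{3}\right)^{2} = \frac{1056784}{9}$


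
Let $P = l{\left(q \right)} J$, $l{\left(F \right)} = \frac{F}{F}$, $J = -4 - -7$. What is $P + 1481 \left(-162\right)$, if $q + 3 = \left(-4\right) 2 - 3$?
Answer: $-239919$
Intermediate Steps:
$J = 3$ ($J = -4 + 7 = 3$)
$q = -14$ ($q = -3 - 11 = -14$)
$l{\left(F \right)} = 1$
$P = 3$ ($P = 1 \cdot 3 = 3$)
$P + 1481 \left(-162\right) = 3 + 1481 \left(-162\right) = 3 - 239922 = -239919$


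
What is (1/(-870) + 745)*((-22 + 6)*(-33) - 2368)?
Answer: -119259416/87 ≈ -1.3708e+6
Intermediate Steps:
(1/(-870) + 745)*((-22 + 6)*(-33) - 2368) = (-1/870 + 745)*(-16*(-33) - 2368) = 648149*(528 - 2368)/870 = (648149/870)*(-1840) = -119259416/87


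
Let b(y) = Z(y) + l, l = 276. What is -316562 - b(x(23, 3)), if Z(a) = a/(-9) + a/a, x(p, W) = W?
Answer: -950516/3 ≈ -3.1684e+5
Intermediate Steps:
Z(a) = 1 - a/9 (Z(a) = a*(-1/9) + 1 = -a/9 + 1 = 1 - a/9)
b(y) = 277 - y/9 (b(y) = (1 - y/9) + 276 = 277 - y/9)
-316562 - b(x(23, 3)) = -316562 - (277 - 1/9*3) = -316562 - (277 - 1/3) = -316562 - 1*830/3 = -316562 - 830/3 = -950516/3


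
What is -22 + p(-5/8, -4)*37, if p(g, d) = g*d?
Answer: 141/2 ≈ 70.500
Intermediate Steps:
p(g, d) = d*g
-22 + p(-5/8, -4)*37 = -22 - (-20)/8*37 = -22 - 4*(-5/8)*37 = -22 + (5/2)*37 = -22 + 185/2 = 141/2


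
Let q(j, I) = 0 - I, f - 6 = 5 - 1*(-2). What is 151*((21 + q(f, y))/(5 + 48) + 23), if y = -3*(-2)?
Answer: 186334/53 ≈ 3515.7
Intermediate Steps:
y = 6
f = 13 (f = 6 + (5 - 1*(-2)) = 6 + (5 + 2) = 6 + 7 = 13)
q(j, I) = -I
151*((21 + q(f, y))/(5 + 48) + 23) = 151*((21 - 1*6)/(5 + 48) + 23) = 151*((21 - 6)/53 + 23) = 151*(15*(1/53) + 23) = 151*(15/53 + 23) = 151*(1234/53) = 186334/53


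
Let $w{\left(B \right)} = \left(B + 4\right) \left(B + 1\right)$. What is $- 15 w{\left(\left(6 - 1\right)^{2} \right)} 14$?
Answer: $-158340$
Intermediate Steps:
$w{\left(B \right)} = \left(1 + B\right) \left(4 + B\right)$ ($w{\left(B \right)} = \left(4 + B\right) \left(1 + B\right) = \left(1 + B\right) \left(4 + B\right)$)
$- 15 w{\left(\left(6 - 1\right)^{2} \right)} 14 = - 15 \left(4 + \left(\left(6 - 1\right)^{2}\right)^{2} + 5 \left(6 - 1\right)^{2}\right) 14 = - 15 \left(4 + \left(5^{2}\right)^{2} + 5 \cdot 5^{2}\right) 14 = - 15 \left(4 + 25^{2} + 5 \cdot 25\right) 14 = - 15 \left(4 + 625 + 125\right) 14 = \left(-15\right) 754 \cdot 14 = \left(-11310\right) 14 = -158340$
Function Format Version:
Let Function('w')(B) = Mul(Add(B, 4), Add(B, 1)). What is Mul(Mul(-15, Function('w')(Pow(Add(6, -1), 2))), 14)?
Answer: -158340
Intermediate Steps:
Function('w')(B) = Mul(Add(1, B), Add(4, B)) (Function('w')(B) = Mul(Add(4, B), Add(1, B)) = Mul(Add(1, B), Add(4, B)))
Mul(Mul(-15, Function('w')(Pow(Add(6, -1), 2))), 14) = Mul(Mul(-15, Add(4, Pow(Pow(Add(6, -1), 2), 2), Mul(5, Pow(Add(6, -1), 2)))), 14) = Mul(Mul(-15, Add(4, Pow(Pow(5, 2), 2), Mul(5, Pow(5, 2)))), 14) = Mul(Mul(-15, Add(4, Pow(25, 2), Mul(5, 25))), 14) = Mul(Mul(-15, Add(4, 625, 125)), 14) = Mul(Mul(-15, 754), 14) = Mul(-11310, 14) = -158340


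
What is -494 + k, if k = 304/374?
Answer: -92226/187 ≈ -493.19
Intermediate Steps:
k = 152/187 (k = 304*(1/374) = 152/187 ≈ 0.81283)
-494 + k = -494 + 152/187 = -92226/187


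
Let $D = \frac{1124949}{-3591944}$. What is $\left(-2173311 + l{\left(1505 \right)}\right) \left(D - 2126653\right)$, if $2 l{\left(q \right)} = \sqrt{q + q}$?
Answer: $\frac{16601530681910119491}{3591944} - \frac{7638819608381 \sqrt{3010}}{7183888} \approx 4.6218 \cdot 10^{12}$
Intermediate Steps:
$l{\left(q \right)} = \frac{\sqrt{2} \sqrt{q}}{2}$ ($l{\left(q \right)} = \frac{\sqrt{q + q}}{2} = \frac{\sqrt{2 q}}{2} = \frac{\sqrt{2} \sqrt{q}}{2}$)
$D = - \frac{1124949}{3591944}$ ($D = 1124949 \left(- \frac{1}{3591944}\right) = - \frac{1124949}{3591944} \approx -0.31319$)
$\left(-2173311 + l{\left(1505 \right)}\right) \left(D - 2126653\right) = \left(-2173311 + \frac{\sqrt{2} \sqrt{1505}}{2}\right) \left(- \frac{1124949}{3591944} - 2126653\right) = \left(-2173311 + \frac{\sqrt{3010}}{2}\right) \left(- \frac{7638819608381}{3591944}\right) = \frac{16601530681910119491}{3591944} - \frac{7638819608381 \sqrt{3010}}{7183888}$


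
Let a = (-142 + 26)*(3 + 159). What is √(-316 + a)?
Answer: 2*I*√4777 ≈ 138.23*I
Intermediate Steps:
a = -18792 (a = -116*162 = -18792)
√(-316 + a) = √(-316 - 18792) = √(-19108) = 2*I*√4777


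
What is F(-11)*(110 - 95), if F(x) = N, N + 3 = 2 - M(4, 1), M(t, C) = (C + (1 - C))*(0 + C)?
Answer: -30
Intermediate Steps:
M(t, C) = C (M(t, C) = 1*C = C)
N = -2 (N = -3 + (2 - 1*1) = -3 + (2 - 1) = -3 + 1 = -2)
F(x) = -2
F(-11)*(110 - 95) = -2*(110 - 95) = -2*15 = -30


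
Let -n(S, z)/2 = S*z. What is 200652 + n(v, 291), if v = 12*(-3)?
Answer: 221604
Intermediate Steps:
v = -36
n(S, z) = -2*S*z
200652 + n(v, 291) = 200652 - 2*(-36)*291 = 200652 + 20952 = 221604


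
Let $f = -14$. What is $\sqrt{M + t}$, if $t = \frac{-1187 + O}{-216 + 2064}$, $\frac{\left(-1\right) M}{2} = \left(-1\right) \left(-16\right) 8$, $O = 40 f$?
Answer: $\frac{i \sqrt{219373770}}{924} \approx 16.03 i$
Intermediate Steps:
$O = -560$ ($O = 40 \left(-14\right) = -560$)
$M = -256$ ($M = - 2 \left(-1\right) \left(-16\right) 8 = - 2 \cdot 16 \cdot 8 = \left(-2\right) 128 = -256$)
$t = - \frac{1747}{1848}$ ($t = \frac{-1187 - 560}{-216 + 2064} = - \frac{1747}{1848} \approx -0.94535$)
$\sqrt{M + t} = \sqrt{-256 - \frac{1747}{1848}} = \sqrt{- \frac{474835}{1848}} = \frac{i \sqrt{219373770}}{924}$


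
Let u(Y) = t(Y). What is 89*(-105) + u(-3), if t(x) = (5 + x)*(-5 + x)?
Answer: -9361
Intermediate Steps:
t(x) = (-5 + x)*(5 + x)
u(Y) = -25 + Y²
89*(-105) + u(-3) = 89*(-105) + (-25 + (-3)²) = -9345 + (-25 + 9) = -9345 - 16 = -9361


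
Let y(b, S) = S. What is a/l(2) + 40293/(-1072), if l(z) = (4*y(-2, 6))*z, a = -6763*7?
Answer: -1646363/1608 ≈ -1023.9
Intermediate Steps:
a = -47341
l(z) = 24*z (l(z) = (4*6)*z = 24*z)
a/l(2) + 40293/(-1072) = -47341/(24*2) + 40293/(-1072) = -47341/48 + 40293*(-1/1072) = -47341*1/48 - 40293/1072 = -47341/48 - 40293/1072 = -1646363/1608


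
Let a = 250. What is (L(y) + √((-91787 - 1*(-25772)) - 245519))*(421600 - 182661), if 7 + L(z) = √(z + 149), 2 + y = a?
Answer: -1672573 + 238939*√397 + 238939*I*√311534 ≈ 3.0883e+6 + 1.3336e+8*I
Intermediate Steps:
y = 248 (y = -2 + 250 = 248)
L(z) = -7 + √(149 + z) (L(z) = -7 + √(z + 149) = -7 + √(149 + z))
(L(y) + √((-91787 - 1*(-25772)) - 245519))*(421600 - 182661) = ((-7 + √(149 + 248)) + √((-91787 - 1*(-25772)) - 245519))*(421600 - 182661) = ((-7 + √397) + √((-91787 + 25772) - 245519))*238939 = ((-7 + √397) + √(-66015 - 245519))*238939 = ((-7 + √397) + √(-311534))*238939 = ((-7 + √397) + I*√311534)*238939 = (-7 + √397 + I*√311534)*238939 = -1672573 + 238939*√397 + 238939*I*√311534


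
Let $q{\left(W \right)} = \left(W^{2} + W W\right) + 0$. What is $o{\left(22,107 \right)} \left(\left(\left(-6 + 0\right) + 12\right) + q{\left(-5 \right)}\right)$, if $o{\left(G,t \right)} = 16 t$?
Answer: $95872$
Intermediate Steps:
$q{\left(W \right)} = 2 W^{2}$ ($q{\left(W \right)} = \left(W^{2} + W^{2}\right) + 0 = 2 W^{2} + 0 = 2 W^{2}$)
$o{\left(22,107 \right)} \left(\left(\left(-6 + 0\right) + 12\right) + q{\left(-5 \right)}\right) = 16 \cdot 107 \left(\left(\left(-6 + 0\right) + 12\right) + 2 \left(-5\right)^{2}\right) = 1712 \left(\left(-6 + 12\right) + 2 \cdot 25\right) = 1712 \left(6 + 50\right) = 1712 \cdot 56 = 95872$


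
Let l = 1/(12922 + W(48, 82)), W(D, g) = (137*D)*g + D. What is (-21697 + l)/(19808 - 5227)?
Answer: -11981126793/8051657362 ≈ -1.4880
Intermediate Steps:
W(D, g) = D + 137*D*g (W(D, g) = 137*D*g + D = D + 137*D*g)
l = 1/552202 (l = 1/(12922 + 48*(1 + 137*82)) = 1/(12922 + 48*(1 + 11234)) = 1/(12922 + 48*11235) = 1/(12922 + 539280) = 1/552202 ≈ 1.8109e-6)
(-21697 + l)/(19808 - 5227) = (-21697 + 1/552202)/(19808 - 5227) = -11981126793/552202/14581 = -11981126793/552202*1/14581 = -11981126793/8051657362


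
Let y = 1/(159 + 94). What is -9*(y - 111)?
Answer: 252738/253 ≈ 998.96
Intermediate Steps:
y = 1/253 ≈ 0.0039526
-9*(y - 111) = -9*(1/253 - 111) = -9*(-28082/253) = 252738/253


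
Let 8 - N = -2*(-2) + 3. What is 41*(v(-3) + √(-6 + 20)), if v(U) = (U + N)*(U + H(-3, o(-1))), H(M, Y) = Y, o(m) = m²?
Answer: 164 + 41*√14 ≈ 317.41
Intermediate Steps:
N = 1 (N = 8 - (-2*(-2) + 3) = 8 - (4 + 3) = 8 - 1*7 = 8 - 7 = 1)
v(U) = (1 + U)² (v(U) = (U + 1)*(U + (-1)²) = (1 + U)*(U + 1) = (1 + U)*(1 + U) = (1 + U)²)
41*(v(-3) + √(-6 + 20)) = 41*((1 + (-3)² + 2*(-3)) + √(-6 + 20)) = 41*((1 + 9 - 6) + √14) = 41*(4 + √14) = 164 + 41*√14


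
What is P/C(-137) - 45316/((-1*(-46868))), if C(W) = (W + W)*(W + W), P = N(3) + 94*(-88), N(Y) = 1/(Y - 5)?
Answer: -1894929773/1759330984 ≈ -1.0771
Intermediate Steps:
N(Y) = 1/(-5 + Y)
P = -16545/2 (P = 1/(-5 + 3) + 94*(-88) = 1/(-2) - 8272 = -½ - 8272 = -16545/2 ≈ -8272.5)
C(W) = 4*W² (C(W) = (2*W)*(2*W) = 4*W²)
P/C(-137) - 45316/((-1*(-46868))) = -16545/(2*(4*(-137)²)) - 45316/((-1*(-46868))) = -16545/(2*(4*18769)) - 45316/46868 = -16545/2/75076 - 45316*1/46868 = -16545/2*1/75076 - 11329/11717 = -16545/150152 - 11329/11717 = -1894929773/1759330984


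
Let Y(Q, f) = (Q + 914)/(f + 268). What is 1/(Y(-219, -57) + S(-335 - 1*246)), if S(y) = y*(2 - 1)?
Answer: -211/121896 ≈ -0.0017310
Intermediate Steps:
Y(Q, f) = (914 + Q)/(268 + f)
S(y) = y (S(y) = y*1 = y)
1/(Y(-219, -57) + S(-335 - 1*246)) = 1/((914 - 219)/(268 - 57) + (-335 - 1*246)) = 1/(695/211 + (-335 - 246)) = 1/((1/211)*695 - 581) = 1/(695/211 - 581) = 1/(-121896/211) = -211/121896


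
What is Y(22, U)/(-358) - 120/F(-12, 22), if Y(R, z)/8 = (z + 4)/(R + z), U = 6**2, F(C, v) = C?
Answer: 51830/5191 ≈ 9.9846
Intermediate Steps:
U = 36
Y(R, z) = 8*(4 + z)/(R + z) (Y(R, z) = 8*((z + 4)/(R + z)) = 8*((4 + z)/(R + z)) = 8*(4 + z)/(R + z))
Y(22, U)/(-358) - 120/F(-12, 22) = (8*(4 + 36)/(22 + 36))/(-358) - 120/(-12) = (8*40/58)*(-1/358) - 120*(-1/12) = (8*(1/58)*40)*(-1/358) + 10 = (160/29)*(-1/358) + 10 = -80/5191 + 10 = 51830/5191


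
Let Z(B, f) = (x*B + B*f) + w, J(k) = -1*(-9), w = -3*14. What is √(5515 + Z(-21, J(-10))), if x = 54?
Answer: 5*√166 ≈ 64.421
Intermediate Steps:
w = -42
J(k) = 9
Z(B, f) = -42 + 54*B + B*f (Z(B, f) = (54*B + B*f) - 42 = -42 + 54*B + B*f)
√(5515 + Z(-21, J(-10))) = √(5515 + (-42 + 54*(-21) - 21*9)) = √(5515 + (-42 - 1134 - 189)) = √(5515 - 1365) = √4150 = 5*√166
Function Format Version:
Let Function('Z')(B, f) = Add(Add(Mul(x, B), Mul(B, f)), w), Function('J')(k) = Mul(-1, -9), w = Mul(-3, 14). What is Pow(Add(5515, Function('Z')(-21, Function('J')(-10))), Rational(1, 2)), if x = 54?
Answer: Mul(5, Pow(166, Rational(1, 2))) ≈ 64.421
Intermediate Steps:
w = -42
Function('J')(k) = 9
Function('Z')(B, f) = Add(-42, Mul(54, B), Mul(B, f)) (Function('Z')(B, f) = Add(Add(Mul(54, B), Mul(B, f)), -42) = Add(-42, Mul(54, B), Mul(B, f)))
Pow(Add(5515, Function('Z')(-21, Function('J')(-10))), Rational(1, 2)) = Pow(Add(5515, Add(-42, Mul(54, -21), Mul(-21, 9))), Rational(1, 2)) = Pow(Add(5515, Add(-42, -1134, -189)), Rational(1, 2)) = Pow(Add(5515, -1365), Rational(1, 2)) = Pow(4150, Rational(1, 2)) = Mul(5, Pow(166, Rational(1, 2)))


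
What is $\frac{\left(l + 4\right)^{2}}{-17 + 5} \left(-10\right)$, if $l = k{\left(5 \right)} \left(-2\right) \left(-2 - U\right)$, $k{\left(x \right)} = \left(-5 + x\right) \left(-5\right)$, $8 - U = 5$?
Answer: $\frac{40}{3} \approx 13.333$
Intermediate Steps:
$U = 3$ ($U = 8 - 5 = 3$)
$k{\left(x \right)} = 25 - 5 x$
$l = 0$ ($l = \left(25 - 25\right) \left(-2\right) \left(-2 - 3\right) = 0 \left(-2\right) \left(-5\right) = 0 \left(-5\right) = 0$)
$\frac{\left(l + 4\right)^{2}}{-17 + 5} \left(-10\right) = \frac{\left(0 + 4\right)^{2}}{-17 + 5} \left(-10\right) = \frac{4^{2}}{-12} \left(-10\right) = \left(- \frac{1}{12}\right) 16 \left(-10\right) = \left(- \frac{4}{3}\right) \left(-10\right) = \frac{40}{3}$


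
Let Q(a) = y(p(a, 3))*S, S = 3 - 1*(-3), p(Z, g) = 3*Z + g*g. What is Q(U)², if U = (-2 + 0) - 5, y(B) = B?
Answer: 5184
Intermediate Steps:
p(Z, g) = g² + 3*Z (p(Z, g) = 3*Z + g² = g² + 3*Z)
S = 6 (S = 3 + 3 = 6)
U = -7 (U = -2 - 5 = -7)
Q(a) = 54 + 18*a (Q(a) = (3² + 3*a)*6 = (9 + 3*a)*6 = 54 + 18*a)
Q(U)² = (54 + 18*(-7))² = (54 - 126)² = (-72)² = 5184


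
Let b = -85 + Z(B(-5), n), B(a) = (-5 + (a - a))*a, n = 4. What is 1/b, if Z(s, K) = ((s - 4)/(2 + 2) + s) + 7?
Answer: -4/191 ≈ -0.020942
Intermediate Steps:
B(a) = -5*a (B(a) = (-5 + 0)*a = -5*a)
Z(s, K) = 6 + 5*s/4 (Z(s, K) = ((-4 + s)/4 + s) + 7 = ((-4 + s)*(¼) + s) + 7 = ((-1 + s/4) + s) + 7 = (-1 + 5*s/4) + 7 = 6 + 5*s/4)
b = -191/4 (b = -85 + (6 + 5*(-5*(-5))/4) = -85 + (6 + (5/4)*25) = -85 + (6 + 125/4) = -85 + 149/4 = -191/4 ≈ -47.750)
1/b = 1/(-191/4) = -4/191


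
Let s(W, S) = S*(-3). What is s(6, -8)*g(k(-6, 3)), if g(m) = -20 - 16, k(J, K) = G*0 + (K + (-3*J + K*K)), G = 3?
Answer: -864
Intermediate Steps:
s(W, S) = -3*S
k(J, K) = K + K² - 3*J (k(J, K) = 3*0 + (K + (-3*J + K*K)) = 0 + (K + (-3*J + K²)) = 0 + (K + (K² - 3*J)) = 0 + (K + K² - 3*J) = K + K² - 3*J)
g(m) = -36
s(6, -8)*g(k(-6, 3)) = -3*(-8)*(-36) = 24*(-36) = -864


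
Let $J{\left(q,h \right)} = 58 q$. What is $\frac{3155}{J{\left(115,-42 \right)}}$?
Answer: $\frac{631}{1334} \approx 0.47301$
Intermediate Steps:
$\frac{3155}{J{\left(115,-42 \right)}} = \frac{3155}{58 \cdot 115} = \frac{3155}{6670} = 3155 \cdot \frac{1}{6670} = \frac{631}{1334}$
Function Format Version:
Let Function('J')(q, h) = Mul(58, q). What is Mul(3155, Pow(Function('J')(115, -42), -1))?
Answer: Rational(631, 1334) ≈ 0.47301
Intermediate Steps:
Mul(3155, Pow(Function('J')(115, -42), -1)) = Mul(3155, Pow(Mul(58, 115), -1)) = Mul(3155, Pow(6670, -1)) = Mul(3155, Rational(1, 6670)) = Rational(631, 1334)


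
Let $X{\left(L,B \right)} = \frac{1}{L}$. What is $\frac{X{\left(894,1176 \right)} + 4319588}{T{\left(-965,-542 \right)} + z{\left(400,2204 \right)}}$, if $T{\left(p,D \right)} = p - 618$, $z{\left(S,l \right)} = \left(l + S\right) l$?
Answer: $\frac{3861711673}{5129443902} \approx 0.75285$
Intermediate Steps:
$z{\left(S,l \right)} = l \left(S + l\right)$ ($z{\left(S,l \right)} = \left(S + l\right) l = l \left(S + l\right)$)
$T{\left(p,D \right)} = -618 + p$
$\frac{X{\left(894,1176 \right)} + 4319588}{T{\left(-965,-542 \right)} + z{\left(400,2204 \right)}} = \frac{\frac{1}{894} + 4319588}{\left(-618 - 965\right) + 2204 \left(400 + 2204\right)} = \frac{\frac{1}{894} + 4319588}{-1583 + 2204 \cdot 2604} = \frac{3861711673}{894 \left(-1583 + 5739216\right)} = \frac{3861711673}{894 \cdot 5737633} = \frac{3861711673}{894} \cdot \frac{1}{5737633} = \frac{3861711673}{5129443902}$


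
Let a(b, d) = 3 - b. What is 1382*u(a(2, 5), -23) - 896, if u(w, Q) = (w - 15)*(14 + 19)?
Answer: -639380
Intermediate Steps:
u(w, Q) = -495 + 33*w (u(w, Q) = (-15 + w)*33 = -495 + 33*w)
1382*u(a(2, 5), -23) - 896 = 1382*(-495 + 33*(3 - 1*2)) - 896 = 1382*(-495 + 33*(3 - 2)) - 896 = 1382*(-495 + 33*1) - 896 = 1382*(-495 + 33) - 896 = 1382*(-462) - 896 = -638484 - 896 = -639380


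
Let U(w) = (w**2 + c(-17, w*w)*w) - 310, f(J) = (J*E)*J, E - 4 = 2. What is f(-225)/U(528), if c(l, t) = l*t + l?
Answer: -151875/1251047843 ≈ -0.00012140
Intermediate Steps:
E = 6 (E = 4 + 2 = 6)
f(J) = 6*J**2 (f(J) = (J*6)*J = (6*J)*J = 6*J**2)
c(l, t) = l + l*t
U(w) = -310 + w**2 + w*(-17 - 17*w**2) (U(w) = (w**2 + (-17*(1 + w*w))*w) - 310 = (w**2 + (-17*(1 + w**2))*w) - 310 = (w**2 + (-17 - 17*w**2)*w) - 310 = (w**2 + w*(-17 - 17*w**2)) - 310 = -310 + w**2 + w*(-17 - 17*w**2))
f(-225)/U(528) = (6*(-225)**2)/(-310 + 528**2 - 17*528 - 17*528**3) = (6*50625)/(-310 + 278784 - 8976 - 17*147197952) = 303750/(-310 + 278784 - 8976 - 2502365184) = 303750/(-2502095686) = 303750*(-1/2502095686) = -151875/1251047843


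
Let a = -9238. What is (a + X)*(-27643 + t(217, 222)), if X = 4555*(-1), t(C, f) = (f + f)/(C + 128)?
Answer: 43845147021/115 ≈ 3.8126e+8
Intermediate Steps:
t(C, f) = 2*f/(128 + C) (t(C, f) = (2*f)/(128 + C) = 2*f/(128 + C))
X = -4555
(a + X)*(-27643 + t(217, 222)) = (-9238 - 4555)*(-27643 + 2*222/(128 + 217)) = -13793*(-27643 + 2*222/345) = -13793*(-27643 + 2*222*(1/345)) = -13793*(-27643 + 148/115) = -13793*(-3178797/115) = 43845147021/115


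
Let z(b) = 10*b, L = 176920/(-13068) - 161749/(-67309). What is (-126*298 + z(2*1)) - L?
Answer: -749991125227/19990773 ≈ -37517.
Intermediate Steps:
L = -222603917/19990773 (L = 176920*(-1/13068) - 161749*(-1/67309) = -44230/3267 + 161749/67309 = -222603917/19990773 ≈ -11.135)
(-126*298 + z(2*1)) - L = (-126*298 + 10*(2*1)) - 1*(-222603917/19990773) = (-37548 + 10*2) + 222603917/19990773 = (-37548 + 20) + 222603917/19990773 = -37528 + 222603917/19990773 = -749991125227/19990773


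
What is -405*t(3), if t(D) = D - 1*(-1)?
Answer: -1620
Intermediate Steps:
t(D) = 1 + D (t(D) = D + 1 = 1 + D)
-405*t(3) = -405*(1 + 3) = -405*4 = -1620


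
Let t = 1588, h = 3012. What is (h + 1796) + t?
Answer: 6396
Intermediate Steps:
(h + 1796) + t = (3012 + 1796) + 1588 = 4808 + 1588 = 6396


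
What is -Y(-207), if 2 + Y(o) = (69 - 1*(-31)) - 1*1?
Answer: -97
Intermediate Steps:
Y(o) = 97 (Y(o) = -2 + ((69 - 1*(-31)) - 1*1) = -2 + ((69 + 31) - 1) = -2 + (100 - 1) = -2 + 99 = 97)
-Y(-207) = -1*97 = -97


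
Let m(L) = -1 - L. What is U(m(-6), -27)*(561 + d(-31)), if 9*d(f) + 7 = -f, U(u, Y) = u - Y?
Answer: 54112/3 ≈ 18037.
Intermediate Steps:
d(f) = -7/9 - f/9 (d(f) = -7/9 + (-f)/9 = -7/9 - f/9)
U(m(-6), -27)*(561 + d(-31)) = ((-1 - 1*(-6)) - 1*(-27))*(561 + (-7/9 - ⅑*(-31))) = ((-1 + 6) + 27)*(561 + (-7/9 + 31/9)) = (5 + 27)*(561 + 8/3) = 32*(1691/3) = 54112/3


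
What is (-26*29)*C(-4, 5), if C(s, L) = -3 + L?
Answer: -1508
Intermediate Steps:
(-26*29)*C(-4, 5) = (-26*29)*(-3 + 5) = -754*2 = -1508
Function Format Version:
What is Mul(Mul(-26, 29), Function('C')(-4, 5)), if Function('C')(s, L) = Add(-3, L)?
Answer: -1508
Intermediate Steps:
Mul(Mul(-26, 29), Function('C')(-4, 5)) = Mul(Mul(-26, 29), Add(-3, 5)) = Mul(-754, 2) = -1508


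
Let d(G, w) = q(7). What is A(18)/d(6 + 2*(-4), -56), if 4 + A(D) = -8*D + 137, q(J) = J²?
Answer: -11/49 ≈ -0.22449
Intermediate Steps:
d(G, w) = 49 (d(G, w) = 7² = 49)
A(D) = 133 - 8*D (A(D) = -4 + (-8*D + 137) = -4 + (137 - 8*D) = 133 - 8*D)
A(18)/d(6 + 2*(-4), -56) = (133 - 8*18)/49 = (133 - 144)*(1/49) = -11*1/49 = -11/49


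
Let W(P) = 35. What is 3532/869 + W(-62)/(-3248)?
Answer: 1634503/403216 ≈ 4.0537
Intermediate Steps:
3532/869 + W(-62)/(-3248) = 3532/869 + 35/(-3248) = 3532*(1/869) + 35*(-1/3248) = 3532/869 - 5/464 = 1634503/403216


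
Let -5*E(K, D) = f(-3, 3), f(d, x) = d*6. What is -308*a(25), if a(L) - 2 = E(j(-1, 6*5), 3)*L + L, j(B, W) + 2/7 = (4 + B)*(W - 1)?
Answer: -36036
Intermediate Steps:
j(B, W) = -2/7 + (-1 + W)*(4 + B) (j(B, W) = -2/7 + (4 + B)*(W - 1) = -2/7 + (4 + B)*(-1 + W) = -2/7 + (-1 + W)*(4 + B))
f(d, x) = 6*d
E(K, D) = 18/5 (E(K, D) = -6*(-3)/5 = -⅕*(-18) = 18/5)
a(L) = 2 + 23*L/5 (a(L) = 2 + (18*L/5 + L) = 2 + 23*L/5)
-308*a(25) = -308*(2 + (23/5)*25) = -308*(2 + 115) = -308*117 = -36036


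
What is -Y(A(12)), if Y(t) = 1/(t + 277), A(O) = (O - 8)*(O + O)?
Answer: -1/373 ≈ -0.0026810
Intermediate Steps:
A(O) = 2*O*(-8 + O) (A(O) = (-8 + O)*(2*O) = 2*O*(-8 + O))
Y(t) = 1/(277 + t)
-Y(A(12)) = -1/(277 + 2*12*(-8 + 12)) = -1/(277 + 2*12*4) = -1/(277 + 96) = -1/373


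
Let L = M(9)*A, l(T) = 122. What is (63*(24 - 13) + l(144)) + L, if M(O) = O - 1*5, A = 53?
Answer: 1027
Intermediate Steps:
M(O) = -5 + O (M(O) = O - 5 = -5 + O)
L = 212 (L = (-5 + 9)*53 = 4*53 = 212)
(63*(24 - 13) + l(144)) + L = (63*(24 - 13) + 122) + 212 = (63*11 + 122) + 212 = (693 + 122) + 212 = 815 + 212 = 1027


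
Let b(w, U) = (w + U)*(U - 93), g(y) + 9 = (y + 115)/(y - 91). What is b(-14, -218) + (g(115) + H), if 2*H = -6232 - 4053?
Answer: 804121/12 ≈ 67010.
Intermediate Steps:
g(y) = -9 + (115 + y)/(-91 + y) (g(y) = -9 + (y + 115)/(y - 91) = -9 + (115 + y)/(-91 + y))
H = -10285/2 (H = (-6232 - 4053)/2 = (½)*(-10285) = -10285/2 ≈ -5142.5)
b(w, U) = (-93 + U)*(U + w) (b(w, U) = (U + w)*(-93 + U) = (-93 + U)*(U + w))
b(-14, -218) + (g(115) + H) = ((-218)² - 93*(-218) - 93*(-14) - 218*(-14)) + (2*(467 - 4*115)/(-91 + 115) - 10285/2) = (47524 + 20274 + 1302 + 3052) + (2*(467 - 460)/24 - 10285/2) = 72152 + (2*(1/24)*7 - 10285/2) = 72152 + (7/12 - 10285/2) = 72152 - 61703/12 = 804121/12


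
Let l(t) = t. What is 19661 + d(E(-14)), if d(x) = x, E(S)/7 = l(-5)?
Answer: 19626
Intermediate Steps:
E(S) = -35 (E(S) = 7*(-5) = -35)
19661 + d(E(-14)) = 19661 - 35 = 19626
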